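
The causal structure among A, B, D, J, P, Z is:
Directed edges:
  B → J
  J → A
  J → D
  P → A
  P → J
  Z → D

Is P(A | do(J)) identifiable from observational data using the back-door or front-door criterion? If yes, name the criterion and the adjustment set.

desc(J)\{J}={A,D}; candidates ⊆ {B,P,Z}.
size 0: {}; under {} J still reaches {A,B,P} ∋ A.
{P}: J⊥A given {P} in G with J→· removed — back-door holds.
P(A|do(J)) = Σ_{P} P(A|J,P)·P(P).

P(A|do(J)): backdoor, adjust for {P}.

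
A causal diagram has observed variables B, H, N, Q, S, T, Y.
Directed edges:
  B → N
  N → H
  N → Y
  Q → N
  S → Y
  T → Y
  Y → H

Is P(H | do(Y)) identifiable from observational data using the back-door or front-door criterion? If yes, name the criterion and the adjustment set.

P(H|do(Y)): backdoor, adjust for {N}.

desc(Y)\{Y}={H}; candidates ⊆ {B,N,Q,S,T}.
size 0: {}; under {} Y still reaches {B,H,N,Q,S,T} ∋ H.
{N}: Y⊥H given {N} in G with Y→· removed — back-door holds.
P(H|do(Y)) = Σ_{N} P(H|Y,N)·P(N).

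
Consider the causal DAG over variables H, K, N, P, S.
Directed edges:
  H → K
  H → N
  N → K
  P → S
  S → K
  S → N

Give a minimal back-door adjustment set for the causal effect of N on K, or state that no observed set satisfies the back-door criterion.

desc(N)\{N}={K}; candidates ⊆ {H,P,S}.
size 0: {}; under {} N still reaches {H,K,P,S} ∋ K.
size 1: {H}, {P}, {S}; under {H} N still reaches {K,P,S} ∋ K.
{H,S}: N⊥K given {H,S} in G with N→· removed — back-door holds.

N→K: minimal back-door set {H, S}.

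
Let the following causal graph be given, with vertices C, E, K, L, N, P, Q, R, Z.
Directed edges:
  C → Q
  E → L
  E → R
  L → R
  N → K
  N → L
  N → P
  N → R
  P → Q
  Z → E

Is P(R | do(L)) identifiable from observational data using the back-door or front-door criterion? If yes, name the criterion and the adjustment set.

P(R|do(L)): backdoor, adjust for {E, N}.

desc(L)\{L}={R}; candidates ⊆ {C,E,K,N,P,Q,Z}.
size 0: {}; under {} L still reaches {E,K,N,P,Q,R,Z} ∋ R.
size 1: {C}, {E}, {K} …(+4); under {C} L still reaches {E,K,N,P,Q,R,Z} ∋ R.
{E,N}: L⊥R given {E,N} in G with L→· removed — back-door holds.
P(R|do(L)) = Σ_{E,N} P(R|L,E,N)·P(E,N).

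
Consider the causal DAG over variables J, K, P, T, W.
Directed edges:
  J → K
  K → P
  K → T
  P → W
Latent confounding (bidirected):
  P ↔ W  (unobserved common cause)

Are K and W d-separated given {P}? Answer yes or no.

Bayes-Ball from K | {P} reaches {J,T,W}.
W ∈ reach(K|{P}) ⇒ K ⊥̸ W | {P}.

No — K and W are d-connected given {P}.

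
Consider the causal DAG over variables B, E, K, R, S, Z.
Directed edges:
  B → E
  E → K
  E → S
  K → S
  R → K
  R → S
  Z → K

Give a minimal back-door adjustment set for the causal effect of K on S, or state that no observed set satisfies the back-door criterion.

K→S: minimal back-door set {E, R}.

desc(K)\{K}={S}; candidates ⊆ {B,E,R,Z}.
size 0: {}; under {} K still reaches {B,E,R,S,Z} ∋ S.
size 1: {B}, {E}, {R} …(+1); under {B} K still reaches {E,R,S,Z} ∋ S.
{E,R}: K⊥S given {E,R} in G with K→· removed — back-door holds.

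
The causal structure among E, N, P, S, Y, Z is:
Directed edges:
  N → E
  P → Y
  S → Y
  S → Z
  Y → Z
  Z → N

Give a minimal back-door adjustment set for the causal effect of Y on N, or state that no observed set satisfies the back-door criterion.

Y→N: minimal back-door set {S}.

desc(Y)\{Y}={E,N,Z}; candidates ⊆ {P,S}.
size 0: {}; under {} Y still reaches {E,N,P,S,Z} ∋ N.
{S}: Y⊥N given {S} in G with Y→· removed — back-door holds.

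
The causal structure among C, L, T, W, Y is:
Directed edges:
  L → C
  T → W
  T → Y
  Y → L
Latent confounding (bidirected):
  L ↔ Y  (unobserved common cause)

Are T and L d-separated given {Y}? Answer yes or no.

No — T and L are d-connected given {Y}.

Bayes-Ball from T | {Y} reaches {C,L,W}.
L ∈ reach(T|{Y}) ⇒ T ⊥̸ L | {Y}.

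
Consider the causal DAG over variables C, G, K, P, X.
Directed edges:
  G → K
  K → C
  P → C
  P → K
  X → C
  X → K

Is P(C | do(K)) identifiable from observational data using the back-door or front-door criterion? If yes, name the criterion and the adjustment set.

P(C|do(K)): backdoor, adjust for {P, X}.

desc(K)\{K}={C}; candidates ⊆ {G,P,X}.
size 0: {}; under {} K still reaches {C,G,P,X} ∋ C.
size 1: {G}, {P}, {X}; under {G} K still reaches {C,P,X} ∋ C.
{P,X}: K⊥C given {P,X} in G with K→· removed — back-door holds.
P(C|do(K)) = Σ_{P,X} P(C|K,P,X)·P(P,X).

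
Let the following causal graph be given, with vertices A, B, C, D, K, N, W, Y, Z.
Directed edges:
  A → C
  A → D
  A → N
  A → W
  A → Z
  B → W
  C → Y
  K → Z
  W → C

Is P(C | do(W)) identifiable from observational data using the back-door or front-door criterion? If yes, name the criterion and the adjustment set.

desc(W)\{W}={C,Y}; candidates ⊆ {A,B,D,K,N,Z}.
size 0: {}; under {} W still reaches {A,B,C,D,N,Y,Z} ∋ C.
{A}: W⊥C given {A} in G with W→· removed — back-door holds.
P(C|do(W)) = Σ_{A} P(C|W,A)·P(A).

P(C|do(W)): backdoor, adjust for {A}.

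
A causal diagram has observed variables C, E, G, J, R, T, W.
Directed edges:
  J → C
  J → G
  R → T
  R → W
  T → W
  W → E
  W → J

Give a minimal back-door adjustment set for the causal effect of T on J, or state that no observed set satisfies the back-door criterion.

desc(T)\{T}={C,E,G,J,W}; candidates ⊆ {R}.
size 0: {}; under {} T still reaches {C,E,G,J,R,W} ∋ J.
{R}: T⊥J given {R} in G with T→· removed — back-door holds.

T→J: minimal back-door set {R}.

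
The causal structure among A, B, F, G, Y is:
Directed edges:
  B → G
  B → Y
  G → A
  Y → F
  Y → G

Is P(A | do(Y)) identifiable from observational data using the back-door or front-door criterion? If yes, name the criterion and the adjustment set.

desc(Y)\{Y}={A,F,G}; candidates ⊆ {B}.
size 0: {}; under {} Y still reaches {A,B,G} ∋ A.
{B}: Y⊥A given {B} in G with Y→· removed — back-door holds.
P(A|do(Y)) = Σ_{B} P(A|Y,B)·P(B).

P(A|do(Y)): backdoor, adjust for {B}.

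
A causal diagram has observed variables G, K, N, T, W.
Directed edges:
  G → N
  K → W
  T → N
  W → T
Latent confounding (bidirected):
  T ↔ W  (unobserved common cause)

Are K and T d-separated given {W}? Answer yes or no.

Bayes-Ball from K | {W} reaches {N,T}.
T ∈ reach(K|{W}) ⇒ K ⊥̸ T | {W}.

No — K and T are d-connected given {W}.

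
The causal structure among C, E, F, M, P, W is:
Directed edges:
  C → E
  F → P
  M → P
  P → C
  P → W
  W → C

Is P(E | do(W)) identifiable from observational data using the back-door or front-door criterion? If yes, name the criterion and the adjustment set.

desc(W)\{W}={C,E}; candidates ⊆ {F,M,P}.
size 0: {}; under {} W still reaches {C,E,F,M,P} ∋ E.
{P}: W⊥E given {P} in G with W→· removed — back-door holds.
P(E|do(W)) = Σ_{P} P(E|W,P)·P(P).

P(E|do(W)): backdoor, adjust for {P}.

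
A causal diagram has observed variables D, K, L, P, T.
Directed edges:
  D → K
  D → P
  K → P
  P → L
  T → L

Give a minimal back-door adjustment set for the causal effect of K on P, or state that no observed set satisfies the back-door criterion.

K→P: minimal back-door set {D}.

desc(K)\{K}={L,P}; candidates ⊆ {D,T}.
size 0: {}; under {} K still reaches {D,L,P} ∋ P.
{D}: K⊥P given {D} in G with K→· removed — back-door holds.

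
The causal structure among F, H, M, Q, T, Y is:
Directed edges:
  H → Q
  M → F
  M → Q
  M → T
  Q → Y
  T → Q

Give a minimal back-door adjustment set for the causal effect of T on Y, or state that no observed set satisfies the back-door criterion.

desc(T)\{T}={Q,Y}; candidates ⊆ {F,H,M}.
size 0: {}; under {} T still reaches {F,M,Q,Y} ∋ Y.
{M}: T⊥Y given {M} in G with T→· removed — back-door holds.

T→Y: minimal back-door set {M}.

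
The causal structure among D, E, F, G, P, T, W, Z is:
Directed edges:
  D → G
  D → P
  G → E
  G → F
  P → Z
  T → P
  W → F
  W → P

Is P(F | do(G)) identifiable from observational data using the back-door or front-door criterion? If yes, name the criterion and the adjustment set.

P(F|do(G)): backdoor, adjust for ∅.

desc(G)\{G}={E,F}; candidates ⊆ {D,P,T,W,Z}.
∅: G⊥F given ∅ in G with G→· removed — back-door holds.
P(F|do(G)) = P(F|G) — no adjustment needed.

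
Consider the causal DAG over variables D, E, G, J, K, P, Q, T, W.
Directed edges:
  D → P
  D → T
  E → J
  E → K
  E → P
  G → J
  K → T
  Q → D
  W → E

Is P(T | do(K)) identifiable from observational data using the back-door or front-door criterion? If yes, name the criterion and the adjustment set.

P(T|do(K)): backdoor, adjust for ∅.

desc(K)\{K}={T}; candidates ⊆ {D,E,G,J,P,Q,W}.
∅: K⊥T given ∅ in G with K→· removed — back-door holds.
P(T|do(K)) = P(T|K) — no adjustment needed.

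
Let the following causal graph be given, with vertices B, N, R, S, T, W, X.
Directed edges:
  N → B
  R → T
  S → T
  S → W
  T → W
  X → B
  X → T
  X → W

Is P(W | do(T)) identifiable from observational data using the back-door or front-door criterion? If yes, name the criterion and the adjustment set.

desc(T)\{T}={W}; candidates ⊆ {B,N,R,S,X}.
size 0: {}; under {} T still reaches {B,R,S,W,X} ∋ W.
size 1: {B}, {N}, {R} …(+2); under {B} T still reaches {N,R,S,W,X} ∋ W.
{S,X}: T⊥W given {S,X} in G with T→· removed — back-door holds.
P(W|do(T)) = Σ_{S,X} P(W|T,S,X)·P(S,X).

P(W|do(T)): backdoor, adjust for {S, X}.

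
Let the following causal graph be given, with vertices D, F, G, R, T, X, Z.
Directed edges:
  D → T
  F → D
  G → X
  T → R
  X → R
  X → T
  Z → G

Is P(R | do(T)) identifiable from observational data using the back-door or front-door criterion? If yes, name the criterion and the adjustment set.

desc(T)\{T}={R}; candidates ⊆ {D,F,G,X,Z}.
size 0: {}; under {} T still reaches {D,F,G,R,X,Z} ∋ R.
{X}: T⊥R given {X} in G with T→· removed — back-door holds.
P(R|do(T)) = Σ_{X} P(R|T,X)·P(X).

P(R|do(T)): backdoor, adjust for {X}.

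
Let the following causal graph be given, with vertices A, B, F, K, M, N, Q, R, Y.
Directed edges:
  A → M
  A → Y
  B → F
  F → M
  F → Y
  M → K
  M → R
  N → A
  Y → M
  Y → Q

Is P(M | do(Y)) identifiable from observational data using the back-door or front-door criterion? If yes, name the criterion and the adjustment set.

desc(Y)\{Y}={K,M,Q,R}; candidates ⊆ {A,B,F,N}.
size 0: {}; under {} Y still reaches {A,B,F,K,M,N,R} ∋ M.
size 1: {A}, {B}, {F} …(+1); under {A} Y still reaches {B,F,K,M,R} ∋ M.
{A,F}: Y⊥M given {A,F} in G with Y→· removed — back-door holds.
P(M|do(Y)) = Σ_{A,F} P(M|Y,A,F)·P(A,F).

P(M|do(Y)): backdoor, adjust for {A, F}.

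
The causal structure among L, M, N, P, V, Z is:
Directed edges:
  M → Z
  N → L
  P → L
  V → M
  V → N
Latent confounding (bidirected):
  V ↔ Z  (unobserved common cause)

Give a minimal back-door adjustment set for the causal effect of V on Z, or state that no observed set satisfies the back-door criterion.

desc(V)\{V}={L,M,N,Z}; candidates ⊆ {P}.
V↔Z: latent back-door arc(s) into V.
size 0: {}; under {} V still reaches {Z} ∋ Z.
size 1: {P}; under {P} V still reaches {Z} ∋ Z.
V↔Z cannot be blocked by any observed set — no back-door set.

V→Z: no observed back-door set.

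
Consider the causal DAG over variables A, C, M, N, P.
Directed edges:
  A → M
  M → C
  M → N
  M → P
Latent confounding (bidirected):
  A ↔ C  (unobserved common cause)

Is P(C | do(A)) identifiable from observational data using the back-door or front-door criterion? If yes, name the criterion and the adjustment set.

P(C|do(A)): frontdoor, adjust for {M}.

desc(A)\{A}={C,M,N,P}; candidates ⊆ {—}.
A↔C: latent back-door arc(s) into A.
size 0: {}; under {} A still reaches {C} ∋ C.
A↔C cannot be blocked by any observed set — no back-door set.
{M}: (i) intercepts every directed A→C path; (ii) no back-door A→{M}; (iii) {A} blocks every back-door {M}→C. Front-door holds.
P(C|do(A)) = Σ_{M} P(M|A) Σ_{A'} P(C|M,A')P(A').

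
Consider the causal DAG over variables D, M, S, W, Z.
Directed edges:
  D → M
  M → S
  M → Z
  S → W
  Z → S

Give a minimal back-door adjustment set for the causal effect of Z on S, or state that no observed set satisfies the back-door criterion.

desc(Z)\{Z}={S,W}; candidates ⊆ {D,M}.
size 0: {}; under {} Z still reaches {D,M,S,W} ∋ S.
{M}: Z⊥S given {M} in G with Z→· removed — back-door holds.

Z→S: minimal back-door set {M}.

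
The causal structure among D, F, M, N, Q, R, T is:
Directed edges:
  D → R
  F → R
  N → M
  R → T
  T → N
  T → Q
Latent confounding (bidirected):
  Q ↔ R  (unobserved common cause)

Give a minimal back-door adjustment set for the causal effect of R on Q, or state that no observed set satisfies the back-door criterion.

desc(R)\{R}={M,N,Q,T}; candidates ⊆ {D,F}.
R↔Q: latent back-door arc(s) into R.
size 0: {}; under {} R still reaches {D,F,Q} ∋ Q.
size 1: {D}, {F}; under {D} R still reaches {F,Q} ∋ Q.
size 2: {D,F}; under {D,F} R still reaches {Q} ∋ Q.
R↔Q cannot be blocked by any observed set — no back-door set.

R→Q: no observed back-door set.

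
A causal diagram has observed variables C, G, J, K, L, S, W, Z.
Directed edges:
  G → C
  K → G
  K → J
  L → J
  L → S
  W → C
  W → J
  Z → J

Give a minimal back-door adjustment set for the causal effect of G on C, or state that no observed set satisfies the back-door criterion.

G→C: minimal back-door set ∅.

desc(G)\{G}={C}; candidates ⊆ {J,K,L,S,W,Z}.
∅: G⊥C given ∅ in G with G→· removed — back-door holds.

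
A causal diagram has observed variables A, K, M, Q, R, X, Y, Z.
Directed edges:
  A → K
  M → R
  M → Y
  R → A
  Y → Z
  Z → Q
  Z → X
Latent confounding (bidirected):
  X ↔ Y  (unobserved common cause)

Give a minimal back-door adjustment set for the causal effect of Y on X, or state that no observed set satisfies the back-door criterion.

desc(Y)\{Y}={Q,X,Z}; candidates ⊆ {A,K,M,R}.
Y↔X: latent back-door arc(s) into Y.
size 0: {}; under {} Y still reaches {A,K,M,R,X} ∋ X.
size 1: {A}, {K}, {M} …(+1); under {A} Y still reaches {M,R,X} ∋ X.
size 2: {A,K}, {A,M}, {A,R} …(+3); under {A,K} Y still reaches {M,R,X} ∋ X.
Y↔X cannot be blocked by any observed set — no back-door set.

Y→X: no observed back-door set.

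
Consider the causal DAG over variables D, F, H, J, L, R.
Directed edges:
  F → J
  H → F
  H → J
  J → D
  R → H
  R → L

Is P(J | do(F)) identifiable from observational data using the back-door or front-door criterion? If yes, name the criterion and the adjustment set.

desc(F)\{F}={D,J}; candidates ⊆ {H,L,R}.
size 0: {}; under {} F still reaches {D,H,J,L,R} ∋ J.
{H}: F⊥J given {H} in G with F→· removed — back-door holds.
P(J|do(F)) = Σ_{H} P(J|F,H)·P(H).

P(J|do(F)): backdoor, adjust for {H}.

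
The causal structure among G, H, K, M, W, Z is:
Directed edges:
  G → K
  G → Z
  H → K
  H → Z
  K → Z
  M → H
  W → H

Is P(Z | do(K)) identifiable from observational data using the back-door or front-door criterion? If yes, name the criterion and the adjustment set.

desc(K)\{K}={Z}; candidates ⊆ {G,H,M,W}.
size 0: {}; under {} K still reaches {G,H,M,W,Z} ∋ Z.
size 1: {G}, {H}, {M} …(+1); under {G} K still reaches {H,M,W,Z} ∋ Z.
{G,H}: K⊥Z given {G,H} in G with K→· removed — back-door holds.
P(Z|do(K)) = Σ_{G,H} P(Z|K,G,H)·P(G,H).

P(Z|do(K)): backdoor, adjust for {G, H}.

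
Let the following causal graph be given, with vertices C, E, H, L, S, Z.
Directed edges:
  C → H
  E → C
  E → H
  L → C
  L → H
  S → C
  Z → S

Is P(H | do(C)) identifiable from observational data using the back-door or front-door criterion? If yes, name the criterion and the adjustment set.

desc(C)\{C}={H}; candidates ⊆ {E,L,S,Z}.
size 0: {}; under {} C still reaches {E,H,L,S,Z} ∋ H.
size 1: {E}, {L}, {S} …(+1); under {E} C still reaches {H,L,S,Z} ∋ H.
{E,L}: C⊥H given {E,L} in G with C→· removed — back-door holds.
P(H|do(C)) = Σ_{E,L} P(H|C,E,L)·P(E,L).

P(H|do(C)): backdoor, adjust for {E, L}.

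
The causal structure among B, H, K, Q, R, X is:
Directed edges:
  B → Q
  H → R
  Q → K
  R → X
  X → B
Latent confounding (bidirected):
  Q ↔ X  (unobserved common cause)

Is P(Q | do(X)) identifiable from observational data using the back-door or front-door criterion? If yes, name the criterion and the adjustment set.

desc(X)\{X}={B,K,Q}; candidates ⊆ {H,R}.
X↔Q: latent back-door arc(s) into X.
size 0: {}; under {} X still reaches {H,K,Q,R} ∋ Q.
size 1: {H}, {R}; under {H} X still reaches {K,Q,R} ∋ Q.
size 2: {H,R}; under {H,R} X still reaches {K,Q} ∋ Q.
X↔Q cannot be blocked by any observed set — no back-door set.
{B}: (i) intercepts every directed X→Q path; (ii) no back-door X→{B}; (iii) {X} blocks every back-door {B}→Q. Front-door holds.
P(Q|do(X)) = Σ_{B} P(B|X) Σ_{X'} P(Q|B,X')P(X').

P(Q|do(X)): frontdoor, adjust for {B}.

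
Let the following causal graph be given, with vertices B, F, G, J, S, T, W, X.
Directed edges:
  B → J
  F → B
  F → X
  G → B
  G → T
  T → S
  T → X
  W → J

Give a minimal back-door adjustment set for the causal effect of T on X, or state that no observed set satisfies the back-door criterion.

T→X: minimal back-door set ∅.

desc(T)\{T}={S,X}; candidates ⊆ {B,F,G,J,W}.
∅: T⊥X given ∅ in G with T→· removed — back-door holds.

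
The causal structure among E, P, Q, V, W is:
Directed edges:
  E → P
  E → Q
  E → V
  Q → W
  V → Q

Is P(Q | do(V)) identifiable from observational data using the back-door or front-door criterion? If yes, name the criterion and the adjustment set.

desc(V)\{V}={Q,W}; candidates ⊆ {E,P}.
size 0: {}; under {} V still reaches {E,P,Q,W} ∋ Q.
{E}: V⊥Q given {E} in G with V→· removed — back-door holds.
P(Q|do(V)) = Σ_{E} P(Q|V,E)·P(E).

P(Q|do(V)): backdoor, adjust for {E}.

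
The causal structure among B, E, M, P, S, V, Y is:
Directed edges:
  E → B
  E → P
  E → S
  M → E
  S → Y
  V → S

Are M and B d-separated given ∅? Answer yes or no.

Bayes-Ball from M | ∅ reaches {B,E,P,S,Y}.
B ∈ reach(M|∅) ⇒ M ⊥̸ B | ∅.

No — M and B are d-connected given ∅.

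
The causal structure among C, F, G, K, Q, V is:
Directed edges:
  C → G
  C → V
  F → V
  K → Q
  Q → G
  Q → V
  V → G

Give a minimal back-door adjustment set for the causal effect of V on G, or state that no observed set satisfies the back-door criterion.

V→G: minimal back-door set {C, Q}.

desc(V)\{V}={G}; candidates ⊆ {C,F,K,Q}.
size 0: {}; under {} V still reaches {C,F,G,K,Q} ∋ G.
size 1: {C}, {F}, {K} …(+1); under {C} V still reaches {F,G,K,Q} ∋ G.
{C,Q}: V⊥G given {C,Q} in G with V→· removed — back-door holds.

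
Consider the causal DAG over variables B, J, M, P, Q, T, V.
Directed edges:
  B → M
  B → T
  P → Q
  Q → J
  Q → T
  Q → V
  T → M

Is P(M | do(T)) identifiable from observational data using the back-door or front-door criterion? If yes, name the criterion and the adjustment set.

P(M|do(T)): backdoor, adjust for {B}.

desc(T)\{T}={M}; candidates ⊆ {B,J,P,Q,V}.
size 0: {}; under {} T still reaches {B,J,M,P,Q,V} ∋ M.
{B}: T⊥M given {B} in G with T→· removed — back-door holds.
P(M|do(T)) = Σ_{B} P(M|T,B)·P(B).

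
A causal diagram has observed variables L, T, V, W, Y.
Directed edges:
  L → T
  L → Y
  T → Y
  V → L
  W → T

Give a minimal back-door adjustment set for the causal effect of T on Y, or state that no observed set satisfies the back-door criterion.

desc(T)\{T}={Y}; candidates ⊆ {L,V,W}.
size 0: {}; under {} T still reaches {L,V,W,Y} ∋ Y.
{L}: T⊥Y given {L} in G with T→· removed — back-door holds.

T→Y: minimal back-door set {L}.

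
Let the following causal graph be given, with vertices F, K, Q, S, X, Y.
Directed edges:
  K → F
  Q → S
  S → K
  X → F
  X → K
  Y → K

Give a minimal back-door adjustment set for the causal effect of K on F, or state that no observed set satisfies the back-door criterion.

desc(K)\{K}={F}; candidates ⊆ {Q,S,X,Y}.
size 0: {}; under {} K still reaches {F,Q,S,X,Y} ∋ F.
{X}: K⊥F given {X} in G with K→· removed — back-door holds.

K→F: minimal back-door set {X}.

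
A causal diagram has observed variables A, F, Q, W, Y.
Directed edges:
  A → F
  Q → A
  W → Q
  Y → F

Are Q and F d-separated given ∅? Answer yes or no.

No — Q and F are d-connected given ∅.

Bayes-Ball from Q | ∅ reaches {A,F,W}.
F ∈ reach(Q|∅) ⇒ Q ⊥̸ F | ∅.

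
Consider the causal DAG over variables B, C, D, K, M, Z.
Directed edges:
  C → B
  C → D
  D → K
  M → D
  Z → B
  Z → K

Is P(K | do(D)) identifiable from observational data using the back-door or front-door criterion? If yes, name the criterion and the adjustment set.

desc(D)\{D}={K}; candidates ⊆ {B,C,M,Z}.
∅: D⊥K given ∅ in G with D→· removed — back-door holds.
P(K|do(D)) = P(K|D) — no adjustment needed.

P(K|do(D)): backdoor, adjust for ∅.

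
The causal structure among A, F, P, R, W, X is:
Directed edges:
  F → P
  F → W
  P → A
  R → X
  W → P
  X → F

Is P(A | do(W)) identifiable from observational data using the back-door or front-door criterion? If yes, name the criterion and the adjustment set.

P(A|do(W)): backdoor, adjust for {F}.

desc(W)\{W}={A,P}; candidates ⊆ {F,R,X}.
size 0: {}; under {} W still reaches {A,F,P,R,X} ∋ A.
{F}: W⊥A given {F} in G with W→· removed — back-door holds.
P(A|do(W)) = Σ_{F} P(A|W,F)·P(F).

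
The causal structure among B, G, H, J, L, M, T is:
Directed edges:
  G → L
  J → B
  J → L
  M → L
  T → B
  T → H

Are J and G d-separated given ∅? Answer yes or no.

Bayes-Ball from J | ∅ reaches {B,L}.
G ∉ reach(J|∅) ⇒ J ⊥ G | ∅.

Yes — J ⊥ G | ∅.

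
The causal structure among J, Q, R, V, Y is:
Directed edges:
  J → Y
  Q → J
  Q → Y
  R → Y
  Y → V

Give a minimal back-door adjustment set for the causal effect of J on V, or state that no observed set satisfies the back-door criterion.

J→V: minimal back-door set {Q}.

desc(J)\{J}={V,Y}; candidates ⊆ {Q,R}.
size 0: {}; under {} J still reaches {Q,V,Y} ∋ V.
{Q}: J⊥V given {Q} in G with J→· removed — back-door holds.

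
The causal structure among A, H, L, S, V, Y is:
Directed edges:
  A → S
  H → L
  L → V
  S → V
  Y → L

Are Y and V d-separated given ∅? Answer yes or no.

No — Y and V are d-connected given ∅.

Bayes-Ball from Y | ∅ reaches {L,V}.
V ∈ reach(Y|∅) ⇒ Y ⊥̸ V | ∅.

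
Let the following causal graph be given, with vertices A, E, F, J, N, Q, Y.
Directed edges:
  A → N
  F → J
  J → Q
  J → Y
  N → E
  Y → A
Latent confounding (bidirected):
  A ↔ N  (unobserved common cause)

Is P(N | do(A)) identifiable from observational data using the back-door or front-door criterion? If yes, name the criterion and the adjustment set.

desc(A)\{A}={E,N}; candidates ⊆ {F,J,Q,Y}.
A↔N: latent back-door arc(s) into A.
size 0: {}; under {} A still reaches {E,F,J,N,Q,Y} ∋ N.
size 1: {F}, {J}, {Q} …(+1); under {F} A still reaches {E,J,N,Q,Y} ∋ N.
size 2: {F,J}, {F,Q}, {F,Y} …(+3); under {F,J} A still reaches {E,N,Y} ∋ N.
A↔N cannot be blocked by any observed set — no back-door set.
No mediator lies on a directed A→…→N path.
Neither criterion identifies P(N|do(A)) in this graph.

P(N|do(A)): not identifiable (no BD/FD set).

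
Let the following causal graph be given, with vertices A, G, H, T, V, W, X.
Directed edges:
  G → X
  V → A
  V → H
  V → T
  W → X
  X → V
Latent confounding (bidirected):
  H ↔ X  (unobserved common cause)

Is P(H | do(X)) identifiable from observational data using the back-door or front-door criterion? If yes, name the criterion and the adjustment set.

desc(X)\{X}={A,H,T,V}; candidates ⊆ {G,W}.
X↔H: latent back-door arc(s) into X.
size 0: {}; under {} X still reaches {G,H,W} ∋ H.
size 1: {G}, {W}; under {G} X still reaches {H,W} ∋ H.
size 2: {G,W}; under {G,W} X still reaches {H} ∋ H.
X↔H cannot be blocked by any observed set — no back-door set.
{V}: (i) intercepts every directed X→H path; (ii) no back-door X→{V}; (iii) {X} blocks every back-door {V}→H. Front-door holds.
P(H|do(X)) = Σ_{V} P(V|X) Σ_{X'} P(H|V,X')P(X').

P(H|do(X)): frontdoor, adjust for {V}.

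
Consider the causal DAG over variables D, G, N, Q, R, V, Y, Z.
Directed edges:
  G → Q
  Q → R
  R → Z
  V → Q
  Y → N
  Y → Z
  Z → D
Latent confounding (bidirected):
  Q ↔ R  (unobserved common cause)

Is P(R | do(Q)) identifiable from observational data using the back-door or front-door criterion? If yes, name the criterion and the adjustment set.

P(R|do(Q)): not identifiable (no BD/FD set).

desc(Q)\{Q}={D,R,Z}; candidates ⊆ {G,N,V,Y}.
Q↔R: latent back-door arc(s) into Q.
size 0: {}; under {} Q still reaches {D,G,R,V,Z} ∋ R.
size 1: {G}, {N}, {V} …(+1); under {G} Q still reaches {D,R,V,Z} ∋ R.
size 2: {G,N}, {G,V}, {G,Y} …(+3); under {G,N} Q still reaches {D,R,V,Z} ∋ R.
Q↔R cannot be blocked by any observed set — no back-door set.
No mediator lies on a directed Q→…→R path.
Neither criterion identifies P(R|do(Q)) in this graph.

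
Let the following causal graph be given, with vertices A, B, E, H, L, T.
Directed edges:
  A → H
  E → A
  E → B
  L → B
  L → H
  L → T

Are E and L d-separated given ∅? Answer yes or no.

Bayes-Ball from E | ∅ reaches {A,B,H}.
L ∉ reach(E|∅) ⇒ E ⊥ L | ∅.

Yes — E ⊥ L | ∅.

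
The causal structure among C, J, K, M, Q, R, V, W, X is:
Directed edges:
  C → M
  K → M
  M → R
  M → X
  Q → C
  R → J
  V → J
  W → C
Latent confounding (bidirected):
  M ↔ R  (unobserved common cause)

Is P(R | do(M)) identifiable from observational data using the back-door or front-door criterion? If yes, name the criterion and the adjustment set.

desc(M)\{M}={J,R,X}; candidates ⊆ {C,K,Q,V,W}.
M↔R: latent back-door arc(s) into M.
size 0: {}; under {} M still reaches {C,J,K,Q,R,W} ∋ R.
size 1: {C}, {K}, {Q} …(+2); under {C} M still reaches {J,K,R} ∋ R.
size 2: {C,K}, {C,Q}, {C,V} …(+7); under {C,K} M still reaches {J,R} ∋ R.
M↔R cannot be blocked by any observed set — no back-door set.
No mediator lies on a directed M→…→R path.
Neither criterion identifies P(R|do(M)) in this graph.

P(R|do(M)): not identifiable (no BD/FD set).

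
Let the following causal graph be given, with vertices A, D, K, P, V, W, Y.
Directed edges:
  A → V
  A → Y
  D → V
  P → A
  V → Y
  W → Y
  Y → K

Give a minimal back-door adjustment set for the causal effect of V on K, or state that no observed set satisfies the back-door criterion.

V→K: minimal back-door set {A}.

desc(V)\{V}={K,Y}; candidates ⊆ {A,D,P,W}.
size 0: {}; under {} V still reaches {A,D,K,P,Y} ∋ K.
{A}: V⊥K given {A} in G with V→· removed — back-door holds.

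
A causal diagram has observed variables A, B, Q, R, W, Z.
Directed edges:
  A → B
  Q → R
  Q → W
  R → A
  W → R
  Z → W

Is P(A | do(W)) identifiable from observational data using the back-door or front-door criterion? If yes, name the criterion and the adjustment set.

P(A|do(W)): backdoor, adjust for {Q}.

desc(W)\{W}={A,B,R}; candidates ⊆ {Q,Z}.
size 0: {}; under {} W still reaches {A,B,Q,R,Z} ∋ A.
{Q}: W⊥A given {Q} in G with W→· removed — back-door holds.
P(A|do(W)) = Σ_{Q} P(A|W,Q)·P(Q).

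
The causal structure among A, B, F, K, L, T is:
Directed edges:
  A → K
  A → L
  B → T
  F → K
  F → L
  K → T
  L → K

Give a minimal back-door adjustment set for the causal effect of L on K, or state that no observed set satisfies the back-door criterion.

desc(L)\{L}={K,T}; candidates ⊆ {A,B,F}.
size 0: {}; under {} L still reaches {A,F,K,T} ∋ K.
size 1: {A}, {B}, {F}; under {A} L still reaches {F,K,T} ∋ K.
{A,F}: L⊥K given {A,F} in G with L→· removed — back-door holds.

L→K: minimal back-door set {A, F}.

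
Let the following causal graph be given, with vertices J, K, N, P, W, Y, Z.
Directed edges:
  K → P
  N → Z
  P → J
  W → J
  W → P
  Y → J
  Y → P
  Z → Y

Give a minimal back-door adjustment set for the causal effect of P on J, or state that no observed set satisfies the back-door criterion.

desc(P)\{P}={J}; candidates ⊆ {K,N,W,Y,Z}.
size 0: {}; under {} P still reaches {J,K,N,W,Y,Z} ∋ J.
size 1: {K}, {N}, {W} …(+2); under {K} P still reaches {J,N,W,Y,Z} ∋ J.
{W,Y}: P⊥J given {W,Y} in G with P→· removed — back-door holds.

P→J: minimal back-door set {W, Y}.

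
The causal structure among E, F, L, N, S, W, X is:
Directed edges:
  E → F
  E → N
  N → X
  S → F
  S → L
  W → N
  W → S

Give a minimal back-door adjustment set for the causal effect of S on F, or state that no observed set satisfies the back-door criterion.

desc(S)\{S}={F,L}; candidates ⊆ {E,N,W,X}.
∅: S⊥F given ∅ in G with S→· removed — back-door holds.

S→F: minimal back-door set ∅.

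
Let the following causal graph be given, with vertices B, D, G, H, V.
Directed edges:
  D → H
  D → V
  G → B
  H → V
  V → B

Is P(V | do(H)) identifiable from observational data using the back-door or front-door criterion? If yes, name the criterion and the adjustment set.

desc(H)\{H}={B,V}; candidates ⊆ {D,G}.
size 0: {}; under {} H still reaches {B,D,V} ∋ V.
{D}: H⊥V given {D} in G with H→· removed — back-door holds.
P(V|do(H)) = Σ_{D} P(V|H,D)·P(D).

P(V|do(H)): backdoor, adjust for {D}.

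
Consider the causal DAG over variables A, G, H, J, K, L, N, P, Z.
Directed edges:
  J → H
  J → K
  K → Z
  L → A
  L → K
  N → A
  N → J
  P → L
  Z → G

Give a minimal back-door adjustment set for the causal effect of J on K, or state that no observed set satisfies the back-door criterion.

desc(J)\{J}={G,H,K,Z}; candidates ⊆ {A,L,N,P}.
∅: J⊥K given ∅ in G with J→· removed — back-door holds.

J→K: minimal back-door set ∅.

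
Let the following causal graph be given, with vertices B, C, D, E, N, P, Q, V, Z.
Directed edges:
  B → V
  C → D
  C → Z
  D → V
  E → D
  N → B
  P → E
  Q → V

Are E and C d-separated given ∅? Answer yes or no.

Yes — E ⊥ C | ∅.

Bayes-Ball from E | ∅ reaches {D,P,V}.
C ∉ reach(E|∅) ⇒ E ⊥ C | ∅.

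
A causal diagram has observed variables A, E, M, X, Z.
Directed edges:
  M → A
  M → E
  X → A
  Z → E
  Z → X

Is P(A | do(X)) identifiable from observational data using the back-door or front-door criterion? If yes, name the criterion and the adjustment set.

desc(X)\{X}={A}; candidates ⊆ {E,M,Z}.
∅: X⊥A given ∅ in G with X→· removed — back-door holds.
P(A|do(X)) = P(A|X) — no adjustment needed.

P(A|do(X)): backdoor, adjust for ∅.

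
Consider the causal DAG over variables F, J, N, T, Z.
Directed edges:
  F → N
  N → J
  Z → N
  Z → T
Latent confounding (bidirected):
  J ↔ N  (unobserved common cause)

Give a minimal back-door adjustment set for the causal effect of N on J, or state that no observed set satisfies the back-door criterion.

N→J: no observed back-door set.

desc(N)\{N}={J}; candidates ⊆ {F,T,Z}.
N↔J: latent back-door arc(s) into N.
size 0: {}; under {} N still reaches {F,J,T,Z} ∋ J.
size 1: {F}, {T}, {Z}; under {F} N still reaches {J,T,Z} ∋ J.
size 2: {F,T}, {F,Z}, {T,Z}; under {F,T} N still reaches {J,Z} ∋ J.
N↔J cannot be blocked by any observed set — no back-door set.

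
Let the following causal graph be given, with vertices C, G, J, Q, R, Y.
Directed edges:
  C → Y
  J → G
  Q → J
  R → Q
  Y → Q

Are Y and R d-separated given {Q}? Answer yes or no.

No — Y and R are d-connected given {Q}.

Bayes-Ball from Y | {Q} reaches {C,R}.
R ∈ reach(Y|{Q}) ⇒ Y ⊥̸ R | {Q}.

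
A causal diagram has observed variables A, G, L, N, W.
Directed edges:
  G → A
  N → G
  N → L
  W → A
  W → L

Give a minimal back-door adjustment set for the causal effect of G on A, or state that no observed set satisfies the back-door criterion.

G→A: minimal back-door set ∅.

desc(G)\{G}={A}; candidates ⊆ {L,N,W}.
∅: G⊥A given ∅ in G with G→· removed — back-door holds.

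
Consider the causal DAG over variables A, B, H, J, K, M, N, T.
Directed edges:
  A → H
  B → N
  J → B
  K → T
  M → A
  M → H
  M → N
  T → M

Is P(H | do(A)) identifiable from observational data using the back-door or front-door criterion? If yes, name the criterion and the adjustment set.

desc(A)\{A}={H}; candidates ⊆ {B,J,K,M,N,T}.
size 0: {}; under {} A still reaches {H,K,M,N,T} ∋ H.
{M}: A⊥H given {M} in G with A→· removed — back-door holds.
P(H|do(A)) = Σ_{M} P(H|A,M)·P(M).

P(H|do(A)): backdoor, adjust for {M}.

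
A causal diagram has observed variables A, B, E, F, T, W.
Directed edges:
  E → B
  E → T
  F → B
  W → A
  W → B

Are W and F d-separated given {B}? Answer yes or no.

Bayes-Ball from W | {B} reaches {A,E,F,T}.
F ∈ reach(W|{B}) ⇒ W ⊥̸ F | {B}.

No — W and F are d-connected given {B}.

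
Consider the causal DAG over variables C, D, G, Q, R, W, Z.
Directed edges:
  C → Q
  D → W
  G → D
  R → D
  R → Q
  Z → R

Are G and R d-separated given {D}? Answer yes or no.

Bayes-Ball from G | {D} reaches {Q,R,Z}.
R ∈ reach(G|{D}) ⇒ G ⊥̸ R | {D}.

No — G and R are d-connected given {D}.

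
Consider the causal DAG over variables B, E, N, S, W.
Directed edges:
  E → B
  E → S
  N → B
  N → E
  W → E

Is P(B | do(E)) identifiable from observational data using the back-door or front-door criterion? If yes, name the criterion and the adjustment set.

P(B|do(E)): backdoor, adjust for {N}.

desc(E)\{E}={B,S}; candidates ⊆ {N,W}.
size 0: {}; under {} E still reaches {B,N,W} ∋ B.
{N}: E⊥B given {N} in G with E→· removed — back-door holds.
P(B|do(E)) = Σ_{N} P(B|E,N)·P(N).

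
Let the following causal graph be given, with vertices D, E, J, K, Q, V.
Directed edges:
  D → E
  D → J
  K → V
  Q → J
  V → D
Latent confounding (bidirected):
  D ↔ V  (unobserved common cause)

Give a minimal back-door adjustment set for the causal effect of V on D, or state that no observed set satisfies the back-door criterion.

V→D: no observed back-door set.

desc(V)\{V}={D,E,J}; candidates ⊆ {K,Q}.
V↔D: latent back-door arc(s) into V.
size 0: {}; under {} V still reaches {D,E,J,K} ∋ D.
size 1: {K}, {Q}; under {K} V still reaches {D,E,J} ∋ D.
size 2: {K,Q}; under {K,Q} V still reaches {D,E,J} ∋ D.
V↔D cannot be blocked by any observed set — no back-door set.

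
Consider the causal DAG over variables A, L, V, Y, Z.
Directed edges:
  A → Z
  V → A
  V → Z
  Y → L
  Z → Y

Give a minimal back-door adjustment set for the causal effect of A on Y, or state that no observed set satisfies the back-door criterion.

desc(A)\{A}={L,Y,Z}; candidates ⊆ {V}.
size 0: {}; under {} A still reaches {L,V,Y,Z} ∋ Y.
{V}: A⊥Y given {V} in G with A→· removed — back-door holds.

A→Y: minimal back-door set {V}.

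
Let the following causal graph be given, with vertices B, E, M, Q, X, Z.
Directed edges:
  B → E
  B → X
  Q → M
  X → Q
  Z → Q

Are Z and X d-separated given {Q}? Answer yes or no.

No — Z and X are d-connected given {Q}.

Bayes-Ball from Z | {Q} reaches {B,E,X}.
X ∈ reach(Z|{Q}) ⇒ Z ⊥̸ X | {Q}.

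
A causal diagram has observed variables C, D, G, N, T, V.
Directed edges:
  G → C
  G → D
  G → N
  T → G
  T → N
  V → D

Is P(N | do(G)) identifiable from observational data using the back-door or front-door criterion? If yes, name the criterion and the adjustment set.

P(N|do(G)): backdoor, adjust for {T}.

desc(G)\{G}={C,D,N}; candidates ⊆ {T,V}.
size 0: {}; under {} G still reaches {N,T} ∋ N.
{T}: G⊥N given {T} in G with G→· removed — back-door holds.
P(N|do(G)) = Σ_{T} P(N|G,T)·P(T).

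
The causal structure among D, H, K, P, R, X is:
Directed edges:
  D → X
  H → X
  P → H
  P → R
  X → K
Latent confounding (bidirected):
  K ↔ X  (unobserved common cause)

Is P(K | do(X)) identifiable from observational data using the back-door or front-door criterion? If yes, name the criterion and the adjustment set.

P(K|do(X)): not identifiable (no BD/FD set).

desc(X)\{X}={K}; candidates ⊆ {D,H,P,R}.
X↔K: latent back-door arc(s) into X.
size 0: {}; under {} X still reaches {D,H,K,P,R} ∋ K.
size 1: {D}, {H}, {P} …(+1); under {D} X still reaches {H,K,P,R} ∋ K.
size 2: {D,H}, {D,P}, {D,R} …(+3); under {D,H} X still reaches {K} ∋ K.
X↔K cannot be blocked by any observed set — no back-door set.
No mediator lies on a directed X→…→K path.
Neither criterion identifies P(K|do(X)) in this graph.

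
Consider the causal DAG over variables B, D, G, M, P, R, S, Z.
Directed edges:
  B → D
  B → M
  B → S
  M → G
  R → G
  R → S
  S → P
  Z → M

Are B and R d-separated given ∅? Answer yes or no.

Yes — B ⊥ R | ∅.

Bayes-Ball from B | ∅ reaches {D,G,M,P,S}.
R ∉ reach(B|∅) ⇒ B ⊥ R | ∅.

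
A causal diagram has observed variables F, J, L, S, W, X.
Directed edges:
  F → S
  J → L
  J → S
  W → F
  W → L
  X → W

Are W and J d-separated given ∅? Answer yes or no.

Yes — W ⊥ J | ∅.

Bayes-Ball from W | ∅ reaches {F,L,S,X}.
J ∉ reach(W|∅) ⇒ W ⊥ J | ∅.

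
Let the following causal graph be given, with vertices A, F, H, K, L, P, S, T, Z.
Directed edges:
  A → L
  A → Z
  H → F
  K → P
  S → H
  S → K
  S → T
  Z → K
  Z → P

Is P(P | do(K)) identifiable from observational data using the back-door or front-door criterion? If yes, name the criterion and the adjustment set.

desc(K)\{K}={P}; candidates ⊆ {A,F,H,L,S,T,Z}.
size 0: {}; under {} K still reaches {A,F,H,L,P,S,T,Z} ∋ P.
{Z}: K⊥P given {Z} in G with K→· removed — back-door holds.
P(P|do(K)) = Σ_{Z} P(P|K,Z)·P(Z).

P(P|do(K)): backdoor, adjust for {Z}.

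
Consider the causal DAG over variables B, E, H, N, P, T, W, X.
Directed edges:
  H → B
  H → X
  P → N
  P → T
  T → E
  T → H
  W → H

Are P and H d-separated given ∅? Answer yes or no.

No — P and H are d-connected given ∅.

Bayes-Ball from P | ∅ reaches {B,E,H,N,T,X}.
H ∈ reach(P|∅) ⇒ P ⊥̸ H | ∅.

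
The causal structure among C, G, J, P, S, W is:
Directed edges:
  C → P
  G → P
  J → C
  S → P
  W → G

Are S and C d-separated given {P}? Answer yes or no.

Bayes-Ball from S | {P} reaches {C,G,J,W}.
C ∈ reach(S|{P}) ⇒ S ⊥̸ C | {P}.

No — S and C are d-connected given {P}.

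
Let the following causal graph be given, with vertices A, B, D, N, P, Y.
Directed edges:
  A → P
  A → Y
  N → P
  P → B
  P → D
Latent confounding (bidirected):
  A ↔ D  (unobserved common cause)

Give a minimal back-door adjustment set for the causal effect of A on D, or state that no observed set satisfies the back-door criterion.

desc(A)\{A}={B,D,P,Y}; candidates ⊆ {N}.
A↔D: latent back-door arc(s) into A.
size 0: {}; under {} A still reaches {D} ∋ D.
size 1: {N}; under {N} A still reaches {D} ∋ D.
A↔D cannot be blocked by any observed set — no back-door set.

A→D: no observed back-door set.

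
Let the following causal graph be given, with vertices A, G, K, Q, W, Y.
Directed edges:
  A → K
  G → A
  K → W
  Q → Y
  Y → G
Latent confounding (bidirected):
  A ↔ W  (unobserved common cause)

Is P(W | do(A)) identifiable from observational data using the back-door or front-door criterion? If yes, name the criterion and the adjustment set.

desc(A)\{A}={K,W}; candidates ⊆ {G,Q,Y}.
A↔W: latent back-door arc(s) into A.
size 0: {}; under {} A still reaches {G,Q,W,Y} ∋ W.
size 1: {G}, {Q}, {Y}; under {G} A still reaches {W} ∋ W.
size 2: {G,Q}, {G,Y}, {Q,Y}; under {G,Q} A still reaches {W} ∋ W.
A↔W cannot be blocked by any observed set — no back-door set.
{K}: (i) intercepts every directed A→W path; (ii) no back-door A→{K}; (iii) {A} blocks every back-door {K}→W. Front-door holds.
P(W|do(A)) = Σ_{K} P(K|A) Σ_{A'} P(W|K,A')P(A').

P(W|do(A)): frontdoor, adjust for {K}.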